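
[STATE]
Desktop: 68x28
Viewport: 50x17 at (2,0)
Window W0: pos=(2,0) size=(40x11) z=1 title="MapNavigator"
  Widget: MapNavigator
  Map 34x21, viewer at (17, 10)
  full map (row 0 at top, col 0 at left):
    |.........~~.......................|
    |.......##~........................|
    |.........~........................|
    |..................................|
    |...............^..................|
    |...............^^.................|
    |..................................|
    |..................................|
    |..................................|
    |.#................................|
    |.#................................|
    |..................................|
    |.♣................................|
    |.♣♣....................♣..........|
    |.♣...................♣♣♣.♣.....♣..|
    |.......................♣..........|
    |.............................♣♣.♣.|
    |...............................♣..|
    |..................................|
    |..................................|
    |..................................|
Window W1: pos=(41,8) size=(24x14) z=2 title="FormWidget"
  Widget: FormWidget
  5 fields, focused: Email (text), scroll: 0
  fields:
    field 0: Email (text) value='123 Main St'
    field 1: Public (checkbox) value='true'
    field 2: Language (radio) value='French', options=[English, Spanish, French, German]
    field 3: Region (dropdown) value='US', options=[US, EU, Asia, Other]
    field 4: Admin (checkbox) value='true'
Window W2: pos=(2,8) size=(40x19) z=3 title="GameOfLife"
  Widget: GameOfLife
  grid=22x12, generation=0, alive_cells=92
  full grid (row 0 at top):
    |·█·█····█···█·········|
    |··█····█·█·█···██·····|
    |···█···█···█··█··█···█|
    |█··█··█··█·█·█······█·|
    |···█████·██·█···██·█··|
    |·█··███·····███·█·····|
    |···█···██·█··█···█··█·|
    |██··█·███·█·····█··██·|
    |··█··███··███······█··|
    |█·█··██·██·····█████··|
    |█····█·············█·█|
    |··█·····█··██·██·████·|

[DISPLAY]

┏━━━━━━━━━━━━━━━━━━━━━━━━━━━━━━━━━━━━━━┓          
┃ MapNavigator                         ┃          
┠──────────────────────────────────────┨          
┃  ..................................  ┃          
┃  ..................................  ┃          
┃  .#................................  ┃          
┃  .#...............@................  ┃          
┃  ..................................  ┃          
┏━━━━━━━━━━━━━━━━━━━━━━━━━━━━━━━━━━━━━━┓━━━━━━━━━━
┃ GameOfLife                           ┃ FormWidge
┠──────────────────────────────────────┨──────────
┃Gen: 0                                ┃> Email:  
┃·█·█····█···█·········                ┃  Public: 
┃··█····█·█·█···██·····                ┃  Language
┃···█···█···█··█··█···█                ┃  Region: 
┃█··█··█··█·█·█······█·                ┃  Admin:  
┃···█████·██·█···██·█··                ┃          


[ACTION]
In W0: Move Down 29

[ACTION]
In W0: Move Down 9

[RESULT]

┏━━━━━━━━━━━━━━━━━━━━━━━━━━━━━━━━━━━━━━┓          
┃ MapNavigator                         ┃          
┠──────────────────────────────────────┨          
┃  ...............................♣..  ┃          
┃  ..................................  ┃          
┃  ..................................  ┃          
┃  .................@................  ┃          
┃                                      ┃          
┏━━━━━━━━━━━━━━━━━━━━━━━━━━━━━━━━━━━━━━┓━━━━━━━━━━
┃ GameOfLife                           ┃ FormWidge
┠──────────────────────────────────────┨──────────
┃Gen: 0                                ┃> Email:  
┃·█·█····█···█·········                ┃  Public: 
┃··█····█·█·█···██·····                ┃  Language
┃···█···█···█··█··█···█                ┃  Region: 
┃█··█··█··█·█·█······█·                ┃  Admin:  
┃···█████·██·█···██·█··                ┃          


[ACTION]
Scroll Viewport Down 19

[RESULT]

┃Gen: 0                                ┃> Email:  
┃·█·█····█···█·········                ┃  Public: 
┃··█····█·█·█···██·····                ┃  Language
┃···█···█···█··█··█···█                ┃  Region: 
┃█··█··█··█·█·█······█·                ┃  Admin:  
┃···█████·██·█···██·█··                ┃          
┃·█··███·····███·█·····                ┃          
┃···█···██·█··█···█··█·                ┃          
┃██··█·███·█·····█··██·                ┃          
┃··█··███··███······█··                ┃          
┃█·█··██·██·····█████··                ┃━━━━━━━━━━
┃█····█·············█·█                ┃          
┃··█·····█··██·██·████·                ┃          
┃                                      ┃          
┃                                      ┃          
┗━━━━━━━━━━━━━━━━━━━━━━━━━━━━━━━━━━━━━━┛          
                                                  


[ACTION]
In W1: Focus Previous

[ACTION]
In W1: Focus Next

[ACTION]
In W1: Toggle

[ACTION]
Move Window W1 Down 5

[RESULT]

┃Gen: 0                                ┃          
┃·█·█····█···█·········                ┃          
┃··█····█·█·█···██·····                ┃━━━━━━━━━━
┃···█···█···█··█··█···█                ┃ FormWidge
┃█··█··█··█·█·█······█·                ┃──────────
┃···█████·██·█···██·█··                ┃> Email:  
┃·█··███·····███·█·····                ┃  Public: 
┃···█···██·█··█···█··█·                ┃  Language
┃██··█·███·█·····█··██·                ┃  Region: 
┃··█··███··███······█··                ┃  Admin:  
┃█·█··██·██·····█████··                ┃          
┃█····█·············█·█                ┃          
┃··█·····█··██·██·████·                ┃          
┃                                      ┃          
┃                                      ┃          
┗━━━━━━━━━━━━━━━━━━━━━━━━━━━━━━━━━━━━━━┛━━━━━━━━━━
                                                  


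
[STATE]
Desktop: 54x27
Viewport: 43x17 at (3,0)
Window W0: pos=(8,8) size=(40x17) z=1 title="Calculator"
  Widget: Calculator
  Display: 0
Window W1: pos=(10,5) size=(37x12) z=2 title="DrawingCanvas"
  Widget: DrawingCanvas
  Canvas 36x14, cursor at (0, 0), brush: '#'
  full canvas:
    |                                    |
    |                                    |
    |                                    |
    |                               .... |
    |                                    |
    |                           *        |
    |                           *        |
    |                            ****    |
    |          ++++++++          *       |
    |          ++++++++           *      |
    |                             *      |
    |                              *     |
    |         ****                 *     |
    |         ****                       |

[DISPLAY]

                                           
                                           
                                           
                                           
                                           
       ┏━━━━━━━━━━━━━━━━━━━━━━━━━━━━━━━━━━━
       ┃ DrawingCanvas                     
       ┠───────────────────────────────────
     ┏━┃+                                  
     ┃ ┃                                   
     ┠─┃                                   
     ┃ ┃                               ....
     ┃┌┃                                   
     ┃│┃                           *       
     ┃├┃                           *       
     ┃│┃                            ****   
     ┃├┗━━━━━━━━━━━━━━━━━━━━━━━━━━━━━━━━━━━


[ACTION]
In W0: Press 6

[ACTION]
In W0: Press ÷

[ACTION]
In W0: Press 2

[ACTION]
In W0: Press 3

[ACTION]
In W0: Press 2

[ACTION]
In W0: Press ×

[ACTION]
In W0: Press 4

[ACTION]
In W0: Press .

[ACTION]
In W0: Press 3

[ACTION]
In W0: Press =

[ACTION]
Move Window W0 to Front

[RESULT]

                                           
                                           
                                           
                                           
                                           
       ┏━━━━━━━━━━━━━━━━━━━━━━━━━━━━━━━━━━━
       ┃ DrawingCanvas                     
       ┠───────────────────────────────────
     ┏━━━━━━━━━━━━━━━━━━━━━━━━━━━━━━━━━━━━━
     ┃ Calculator                          
     ┠─────────────────────────────────────
     ┃                          0.111206896
     ┃┌───┬───┬───┬───┐                    
     ┃│ 7 │ 8 │ 9 │ ÷ │                    
     ┃├───┼───┼───┼───┤                    
     ┃│ 4 │ 5 │ 6 │ × │                    
     ┃├───┼───┼───┼───┤                    


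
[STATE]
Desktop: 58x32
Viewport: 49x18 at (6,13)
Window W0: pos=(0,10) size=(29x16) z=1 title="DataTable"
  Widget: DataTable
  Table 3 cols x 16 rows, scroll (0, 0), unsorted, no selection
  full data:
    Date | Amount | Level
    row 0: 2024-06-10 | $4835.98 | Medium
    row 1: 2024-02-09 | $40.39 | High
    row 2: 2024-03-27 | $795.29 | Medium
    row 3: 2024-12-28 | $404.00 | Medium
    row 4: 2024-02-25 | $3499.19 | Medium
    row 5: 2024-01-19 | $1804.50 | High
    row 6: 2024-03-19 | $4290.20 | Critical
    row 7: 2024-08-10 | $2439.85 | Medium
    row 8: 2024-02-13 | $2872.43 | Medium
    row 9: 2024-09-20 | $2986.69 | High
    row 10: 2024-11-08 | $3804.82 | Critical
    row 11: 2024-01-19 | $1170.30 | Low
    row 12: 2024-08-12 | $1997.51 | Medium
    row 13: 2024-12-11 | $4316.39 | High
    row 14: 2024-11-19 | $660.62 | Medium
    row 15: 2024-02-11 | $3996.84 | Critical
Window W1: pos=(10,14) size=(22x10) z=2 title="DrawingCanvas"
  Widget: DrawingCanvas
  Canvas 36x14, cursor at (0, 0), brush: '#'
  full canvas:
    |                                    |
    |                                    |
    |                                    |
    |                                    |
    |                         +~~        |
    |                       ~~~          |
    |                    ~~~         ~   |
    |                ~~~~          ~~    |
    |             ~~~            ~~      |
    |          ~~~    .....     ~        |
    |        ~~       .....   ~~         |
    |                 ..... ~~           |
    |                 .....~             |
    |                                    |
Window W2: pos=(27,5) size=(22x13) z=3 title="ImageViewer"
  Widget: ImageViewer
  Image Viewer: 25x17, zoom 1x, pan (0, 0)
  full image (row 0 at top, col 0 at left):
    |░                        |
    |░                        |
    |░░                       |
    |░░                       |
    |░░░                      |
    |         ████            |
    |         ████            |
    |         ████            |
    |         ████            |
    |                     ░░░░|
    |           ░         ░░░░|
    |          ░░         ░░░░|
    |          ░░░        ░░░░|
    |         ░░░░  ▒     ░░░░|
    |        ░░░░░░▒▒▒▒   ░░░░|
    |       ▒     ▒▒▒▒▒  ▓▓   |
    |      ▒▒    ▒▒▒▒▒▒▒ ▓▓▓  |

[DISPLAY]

     │Amount  │Level ┃         ████       ┃      
────┏━━━━━━━━━━━━━━━━┃         ████       ┃      
06-1┃ DrawingCanvas  ┃         ████       ┃      
02-0┠────────────────┃         ████       ┃      
03-2┃+               ┗━━━━━━━━━━━━━━━━━━━━┛      
12-2┃                    ┃                       
02-2┃                    ┃                       
01-1┃                    ┃                       
03-1┃                    ┃                       
08-1┃                    ┃                       
02-1┗━━━━━━━━━━━━━━━━━━━━┛                       
09-20│$2986.69│High   ┃                          
━━━━━━━━━━━━━━━━━━━━━━┛                          
                                                 
                                                 
                                                 
                                                 
                                                 


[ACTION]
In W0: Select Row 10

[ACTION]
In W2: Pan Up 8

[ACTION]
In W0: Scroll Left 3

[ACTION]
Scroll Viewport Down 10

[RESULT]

────┏━━━━━━━━━━━━━━━━┃         ████       ┃      
06-1┃ DrawingCanvas  ┃         ████       ┃      
02-0┠────────────────┃         ████       ┃      
03-2┃+               ┗━━━━━━━━━━━━━━━━━━━━┛      
12-2┃                    ┃                       
02-2┃                    ┃                       
01-1┃                    ┃                       
03-1┃                    ┃                       
08-1┃                    ┃                       
02-1┗━━━━━━━━━━━━━━━━━━━━┛                       
09-20│$2986.69│High   ┃                          
━━━━━━━━━━━━━━━━━━━━━━┛                          
                                                 
                                                 
                                                 
                                                 
                                                 
                                                 


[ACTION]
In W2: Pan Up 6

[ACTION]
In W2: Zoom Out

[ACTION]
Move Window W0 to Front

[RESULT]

─────┼────────┼───────┃        ████       ┃      
06-10│$4835.98│Medium ┃        ████       ┃      
02-09│$40.39  │High   ┃        ████       ┃      
03-27│$795.29 │Medium ┃━━━━━━━━━━━━━━━━━━━┛      
12-28│$404.00 │Medium ┃  ┃                       
02-25│$3499.19│Medium ┃  ┃                       
01-19│$1804.50│High   ┃  ┃                       
03-19│$4290.20│Critica┃  ┃                       
08-10│$2439.85│Medium ┃  ┃                       
02-13│$2872.43│Medium ┃━━┛                       
09-20│$2986.69│High   ┃                          
━━━━━━━━━━━━━━━━━━━━━━┛                          
                                                 
                                                 
                                                 
                                                 
                                                 
                                                 


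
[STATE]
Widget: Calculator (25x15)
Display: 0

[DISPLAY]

                        0
┌───┬───┬───┬───┐        
│ 7 │ 8 │ 9 │ ÷ │        
├───┼───┼───┼───┤        
│ 4 │ 5 │ 6 │ × │        
├───┼───┼───┼───┤        
│ 1 │ 2 │ 3 │ - │        
├───┼───┼───┼───┤        
│ 0 │ . │ = │ + │        
├───┼───┼───┼───┤        
│ C │ MC│ MR│ M+│        
└───┴───┴───┴───┘        
                         
                         
                         


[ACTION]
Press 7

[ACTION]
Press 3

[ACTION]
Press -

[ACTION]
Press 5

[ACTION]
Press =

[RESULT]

                       68
┌───┬───┬───┬───┐        
│ 7 │ 8 │ 9 │ ÷ │        
├───┼───┼───┼───┤        
│ 4 │ 5 │ 6 │ × │        
├───┼───┼───┼───┤        
│ 1 │ 2 │ 3 │ - │        
├───┼───┼───┼───┤        
│ 0 │ . │ = │ + │        
├───┼───┼───┼───┤        
│ C │ MC│ MR│ M+│        
└───┴───┴───┴───┘        
                         
                         
                         


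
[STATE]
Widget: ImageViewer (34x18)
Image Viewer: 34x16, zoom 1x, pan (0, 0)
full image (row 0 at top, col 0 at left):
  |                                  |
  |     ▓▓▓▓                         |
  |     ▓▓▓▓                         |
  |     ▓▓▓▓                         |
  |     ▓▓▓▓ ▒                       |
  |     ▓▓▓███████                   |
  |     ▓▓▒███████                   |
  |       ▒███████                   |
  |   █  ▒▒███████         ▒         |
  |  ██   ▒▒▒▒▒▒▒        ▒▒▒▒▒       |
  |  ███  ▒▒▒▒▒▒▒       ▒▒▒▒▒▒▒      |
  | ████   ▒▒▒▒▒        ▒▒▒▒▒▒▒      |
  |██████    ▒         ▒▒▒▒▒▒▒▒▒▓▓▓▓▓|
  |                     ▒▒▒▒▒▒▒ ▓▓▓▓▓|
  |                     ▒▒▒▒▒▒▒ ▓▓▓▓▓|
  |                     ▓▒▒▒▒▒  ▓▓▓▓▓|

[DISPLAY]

                                  
     ▓▓▓▓                         
     ▓▓▓▓                         
     ▓▓▓▓                         
     ▓▓▓▓ ▒                       
     ▓▓▓███████                   
     ▓▓▒███████                   
       ▒███████                   
   █  ▒▒███████         ▒         
  ██   ▒▒▒▒▒▒▒        ▒▒▒▒▒       
  ███  ▒▒▒▒▒▒▒       ▒▒▒▒▒▒▒      
 ████   ▒▒▒▒▒        ▒▒▒▒▒▒▒      
██████    ▒         ▒▒▒▒▒▒▒▒▒▓▓▓▓▓
                     ▒▒▒▒▒▒▒ ▓▓▓▓▓
                     ▒▒▒▒▒▒▒ ▓▓▓▓▓
                     ▓▒▒▒▒▒  ▓▓▓▓▓
                                  
                                  


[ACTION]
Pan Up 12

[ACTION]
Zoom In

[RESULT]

                                  
                                  
          ▓▓▓▓▓▓▓▓                
          ▓▓▓▓▓▓▓▓                
          ▓▓▓▓▓▓▓▓                
          ▓▓▓▓▓▓▓▓                
          ▓▓▓▓▓▓▓▓                
          ▓▓▓▓▓▓▓▓                
          ▓▓▓▓▓▓▓▓  ▒▒            
          ▓▓▓▓▓▓▓▓  ▒▒            
          ▓▓▓▓▓▓██████████████    
          ▓▓▓▓▓▓██████████████    
          ▓▓▓▓▒▒██████████████    
          ▓▓▓▓▒▒██████████████    
              ▒▒██████████████    
              ▒▒██████████████    
      ██    ▒▒▒▒██████████████    
      ██    ▒▒▒▒██████████████    


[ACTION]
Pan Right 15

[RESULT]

                                  
                                  
▓▓▓                               
▓▓▓                               
▓▓▓                               
▓▓▓                               
▓▓▓                               
▓▓▓                               
▓▓▓  ▒▒                           
▓▓▓  ▒▒                           
▓██████████████                   
▓██████████████                   
▒██████████████                   
▒██████████████                   
▒██████████████                   
▒██████████████                   
▒██████████████                  ▒
▒██████████████                  ▒


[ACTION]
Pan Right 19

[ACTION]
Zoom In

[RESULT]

                                  
                                  
                                  
                                  
                                  
                                  
                                  
                                  
                                  
                                  
                                  
                                  
                                  
                                  
                                  
███████████                       
███████████                       
███████████                       


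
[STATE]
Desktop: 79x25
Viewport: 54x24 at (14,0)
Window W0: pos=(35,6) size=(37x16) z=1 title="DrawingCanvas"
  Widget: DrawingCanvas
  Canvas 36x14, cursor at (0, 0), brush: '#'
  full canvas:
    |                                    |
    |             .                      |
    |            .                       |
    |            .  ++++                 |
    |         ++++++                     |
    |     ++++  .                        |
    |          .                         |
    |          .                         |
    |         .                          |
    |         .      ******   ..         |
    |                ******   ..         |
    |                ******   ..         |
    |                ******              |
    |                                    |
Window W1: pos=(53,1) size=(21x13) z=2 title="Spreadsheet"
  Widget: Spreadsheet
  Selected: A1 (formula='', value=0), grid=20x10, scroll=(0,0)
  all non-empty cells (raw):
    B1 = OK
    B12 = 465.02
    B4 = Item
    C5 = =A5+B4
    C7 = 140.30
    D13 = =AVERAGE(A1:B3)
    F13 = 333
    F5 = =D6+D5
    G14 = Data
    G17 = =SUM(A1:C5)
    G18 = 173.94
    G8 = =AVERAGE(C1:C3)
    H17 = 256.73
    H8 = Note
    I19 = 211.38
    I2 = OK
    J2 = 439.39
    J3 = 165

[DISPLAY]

                                                      
                                       ┏━━━━━━━━━━━━━━
                                       ┃ Spreadsheet  
                                       ┠──────────────
                                       ┃A1:           
                                       ┃       A      
                     ┏━━━━━━━━━━━━━━━━━┃--------------
                     ┃ DrawingCanvas   ┃  1      [0]OK
                     ┠─────────────────┃  2        0  
                     ┃+                ┃  3        0  
                     ┃             .   ┃  4        0It
                     ┃            .    ┃  5        0  
                     ┃            .  ++┃  6        0  
                     ┃         ++++++  ┗━━━━━━━━━━━━━━
                     ┃     ++++  .                    
                     ┃          .                     
                     ┃          .                     
                     ┃         .                      
                     ┃         .      ******   ..     
                     ┃                ******   ..     
                     ┃                ******   ..     
                     ┗━━━━━━━━━━━━━━━━━━━━━━━━━━━━━━━━
                                                      
                                                      


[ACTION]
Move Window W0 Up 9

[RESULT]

                     ┏━━━━━━━━━━━━━━━━━━━━━━━━━━━━━━━━
                     ┃ DrawingCanvas   ┏━━━━━━━━━━━━━━
                     ┠─────────────────┃ Spreadsheet  
                     ┃+                ┠──────────────
                     ┃             .   ┃A1:           
                     ┃            .    ┃       A      
                     ┃            .  ++┃--------------
                     ┃         ++++++  ┃  1      [0]OK
                     ┃     ++++  .     ┃  2        0  
                     ┃          .      ┃  3        0  
                     ┃          .      ┃  4        0It
                     ┃         .       ┃  5        0  
                     ┃         .      *┃  6        0  
                     ┃                *┗━━━━━━━━━━━━━━
                     ┃                ******   ..     
                     ┗━━━━━━━━━━━━━━━━━━━━━━━━━━━━━━━━
                                                      
                                                      
                                                      
                                                      
                                                      
                                                      
                                                      
                                                      


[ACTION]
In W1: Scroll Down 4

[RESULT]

                     ┏━━━━━━━━━━━━━━━━━━━━━━━━━━━━━━━━
                     ┃ DrawingCanvas   ┏━━━━━━━━━━━━━━
                     ┠─────────────────┃ Spreadsheet  
                     ┃+                ┠──────────────
                     ┃             .   ┃A1:           
                     ┃            .    ┃       A      
                     ┃            .  ++┃--------------
                     ┃         ++++++  ┃  5        0  
                     ┃     ++++  .     ┃  6        0  
                     ┃          .      ┃  7        0  
                     ┃          .      ┃  8        0  
                     ┃         .       ┃  9        0  
                     ┃         .      *┃ 10        0  
                     ┃                *┗━━━━━━━━━━━━━━
                     ┃                ******   ..     
                     ┗━━━━━━━━━━━━━━━━━━━━━━━━━━━━━━━━
                                                      
                                                      
                                                      
                                                      
                                                      
                                                      
                                                      
                                                      


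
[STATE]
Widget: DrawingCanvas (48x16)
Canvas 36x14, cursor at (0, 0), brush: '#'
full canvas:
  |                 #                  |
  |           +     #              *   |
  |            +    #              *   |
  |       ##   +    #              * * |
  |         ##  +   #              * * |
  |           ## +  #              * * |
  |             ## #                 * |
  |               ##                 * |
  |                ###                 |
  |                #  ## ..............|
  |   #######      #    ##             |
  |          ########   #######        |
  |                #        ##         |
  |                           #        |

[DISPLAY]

+                #                              
           +     #              *               
            +    #              *               
       ##   +    #              * *             
         ##  +   #              * *             
           ## +  #              * *             
             ## #                 *             
               ##                 *             
                ###                             
                #  ## ..............            
   #######      #    ##                         
          ########   #######                    
                #        ##                     
                           #                    
                                                
                                                


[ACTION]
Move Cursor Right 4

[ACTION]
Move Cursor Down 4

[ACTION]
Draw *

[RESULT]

                 #                              
           +     #              *               
            +    #              *               
       ##   +    #              * *             
    *    ##  +   #              * *             
           ## +  #              * *             
             ## #                 *             
               ##                 *             
                ###                             
                #  ## ..............            
   #######      #    ##                         
          ########   #######                    
                #        ##                     
                           #                    
                                                
                                                


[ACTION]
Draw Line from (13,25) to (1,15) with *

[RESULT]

                 #                              
           +   * #              *               
            +   *#              *               
       ##   +    *              * *             
    *    ##  +   #*             * *             
           ## +  #*             * *             
             ## #  *              *             
               ##   *             *             
                ###  *                          
                #  ## *.............            
   #######      #    ##*                        
          ########   ##*####                    
                #       *##                     
                         * #                    
                                                
                                                


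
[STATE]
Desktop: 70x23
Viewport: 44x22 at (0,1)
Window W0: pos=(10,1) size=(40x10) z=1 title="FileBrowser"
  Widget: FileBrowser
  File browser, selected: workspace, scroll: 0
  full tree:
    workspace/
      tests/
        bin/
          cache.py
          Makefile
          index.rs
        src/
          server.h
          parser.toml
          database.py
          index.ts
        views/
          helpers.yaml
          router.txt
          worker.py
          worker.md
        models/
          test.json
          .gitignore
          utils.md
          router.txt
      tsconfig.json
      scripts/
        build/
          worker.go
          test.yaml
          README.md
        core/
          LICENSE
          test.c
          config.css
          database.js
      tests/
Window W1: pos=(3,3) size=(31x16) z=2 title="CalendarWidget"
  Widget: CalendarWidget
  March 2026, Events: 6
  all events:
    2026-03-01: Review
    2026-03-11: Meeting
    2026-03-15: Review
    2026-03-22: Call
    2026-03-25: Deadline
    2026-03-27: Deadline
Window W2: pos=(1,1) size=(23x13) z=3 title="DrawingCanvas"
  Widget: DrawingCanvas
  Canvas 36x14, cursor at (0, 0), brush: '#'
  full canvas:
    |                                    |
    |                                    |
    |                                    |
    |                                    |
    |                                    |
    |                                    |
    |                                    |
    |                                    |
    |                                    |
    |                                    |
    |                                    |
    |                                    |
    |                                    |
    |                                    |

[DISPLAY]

 ┏━━━━━━━━━━━━━━━━━━━━━┓━━━━━━━━━━━━━━━━━━━━
 ┃ DrawingCanvas       ┃                    
 ┠─────────────────────┨━━━━━━━━━┓──────────
 ┃+                    ┃         ┃          
 ┃                     ┃─────────┨          
 ┃                     ┃         ┃          
 ┃                     ┃         ┃          
 ┃                     ┃*        ┃          
 ┃                     ┃         ┃          
 ┃                     ┃5*       ┃━━━━━━━━━━
 ┃                     ┃*        ┃          
 ┃                     ┃29       ┃          
 ┗━━━━━━━━━━━━━━━━━━━━━┛         ┃          
   ┃                             ┃          
   ┃                             ┃          
   ┃                             ┃          
   ┃                             ┃          
   ┗━━━━━━━━━━━━━━━━━━━━━━━━━━━━━┛          
                                            
                                            
                                            
                                            


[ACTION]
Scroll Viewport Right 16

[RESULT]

━━━━━━━┓━━━━━━━━━━━━━━━━━━━━━━━━━┓          
       ┃                         ┃          
───────┨━━━━━━━━━┓───────────────┨          
       ┃         ┃               ┃          
       ┃─────────┨               ┃          
       ┃         ┃               ┃          
       ┃         ┃               ┃          
       ┃*        ┃               ┃          
       ┃         ┃               ┃          
       ┃5*       ┃━━━━━━━━━━━━━━━┛          
       ┃*        ┃                          
       ┃29       ┃                          
━━━━━━━┛         ┃                          
                 ┃                          
                 ┃                          
                 ┃                          
                 ┃                          
━━━━━━━━━━━━━━━━━┛                          
                                            
                                            
                                            
                                            


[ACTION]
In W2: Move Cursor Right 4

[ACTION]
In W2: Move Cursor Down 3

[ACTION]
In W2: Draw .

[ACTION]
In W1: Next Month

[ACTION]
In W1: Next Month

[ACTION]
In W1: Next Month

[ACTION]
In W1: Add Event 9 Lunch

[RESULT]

━━━━━━━┓━━━━━━━━━━━━━━━━━━━━━━━━━┓          
       ┃                         ┃          
───────┨━━━━━━━━━┓───────────────┨          
       ┃         ┃               ┃          
       ┃─────────┨               ┃          
       ┃         ┃               ┃          
       ┃         ┃               ┃          
       ┃         ┃               ┃          
       ┃4        ┃               ┃          
       ┃         ┃━━━━━━━━━━━━━━━┛          
       ┃         ┃                          
       ┃         ┃                          
━━━━━━━┛         ┃                          
                 ┃                          
                 ┃                          
                 ┃                          
                 ┃                          
━━━━━━━━━━━━━━━━━┛                          
                                            
                                            
                                            
                                            


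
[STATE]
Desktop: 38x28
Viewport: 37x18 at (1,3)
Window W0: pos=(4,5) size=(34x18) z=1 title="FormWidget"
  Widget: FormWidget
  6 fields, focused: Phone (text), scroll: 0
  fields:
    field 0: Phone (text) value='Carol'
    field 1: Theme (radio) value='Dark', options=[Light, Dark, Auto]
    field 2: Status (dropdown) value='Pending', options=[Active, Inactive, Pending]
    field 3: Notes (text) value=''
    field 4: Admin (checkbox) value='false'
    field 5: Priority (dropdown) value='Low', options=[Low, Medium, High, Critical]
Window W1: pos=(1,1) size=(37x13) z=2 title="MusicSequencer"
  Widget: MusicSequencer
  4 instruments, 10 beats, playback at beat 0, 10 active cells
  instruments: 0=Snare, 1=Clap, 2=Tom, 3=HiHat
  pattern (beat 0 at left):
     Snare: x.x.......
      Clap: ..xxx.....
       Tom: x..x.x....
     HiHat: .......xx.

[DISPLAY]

┠───────────────────────────────────┨
┃      ▼123456789                   ┃
┃ Snare█·█·······                   ┃
┃  Clap··███·····                   ┃
┃   Tom█··█·█····                   ┃
┃ HiHat·······██·                   ┃
┃                                   ┃
┃                                   ┃
┃                                   ┃
┃                                   ┃
┗━━━━━━━━━━━━━━━━━━━━━━━━━━━━━━━━━━━┛
   ┃                                ┃
   ┃                                ┃
   ┃                                ┃
   ┃                                ┃
   ┃                                ┃
   ┃                                ┃
   ┃                                ┃


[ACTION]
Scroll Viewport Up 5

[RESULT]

                                     
┏━━━━━━━━━━━━━━━━━━━━━━━━━━━━━━━━━━━┓
┃ MusicSequencer                    ┃
┠───────────────────────────────────┨
┃      ▼123456789                   ┃
┃ Snare█·█·······                   ┃
┃  Clap··███·····                   ┃
┃   Tom█··█·█····                   ┃
┃ HiHat·······██·                   ┃
┃                                   ┃
┃                                   ┃
┃                                   ┃
┃                                   ┃
┗━━━━━━━━━━━━━━━━━━━━━━━━━━━━━━━━━━━┛
   ┃                                ┃
   ┃                                ┃
   ┃                                ┃
   ┃                                ┃


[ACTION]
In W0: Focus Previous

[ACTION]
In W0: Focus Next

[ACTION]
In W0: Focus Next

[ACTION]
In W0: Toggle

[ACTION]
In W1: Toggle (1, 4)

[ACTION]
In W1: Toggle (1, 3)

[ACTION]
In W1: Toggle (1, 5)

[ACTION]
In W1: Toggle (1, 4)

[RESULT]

                                     
┏━━━━━━━━━━━━━━━━━━━━━━━━━━━━━━━━━━━┓
┃ MusicSequencer                    ┃
┠───────────────────────────────────┨
┃      ▼123456789                   ┃
┃ Snare█·█·······                   ┃
┃  Clap··█·██····                   ┃
┃   Tom█··█·█····                   ┃
┃ HiHat·······██·                   ┃
┃                                   ┃
┃                                   ┃
┃                                   ┃
┃                                   ┃
┗━━━━━━━━━━━━━━━━━━━━━━━━━━━━━━━━━━━┛
   ┃                                ┃
   ┃                                ┃
   ┃                                ┃
   ┃                                ┃
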